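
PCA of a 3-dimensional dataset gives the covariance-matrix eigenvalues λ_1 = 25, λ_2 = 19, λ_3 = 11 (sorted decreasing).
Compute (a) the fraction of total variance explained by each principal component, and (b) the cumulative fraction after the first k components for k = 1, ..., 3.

Step 1 — total variance = trace(Sigma) = Σ λ_i = 25 + 19 + 11 = 55.

Step 2 — fraction explained by component i = λ_i / Σ λ:
  PC1: 25/55 = 0.4545
  PC2: 19/55 = 0.3455
  PC3: 11/55 = 0.2

Step 3 — cumulative fraction after k components = (λ_1 + ... + λ_k) / Σ λ:
  k = 1: 25/55 = 0.4545
  k = 2: (25 + 19)/55 = 44/55 = 0.8
  k = 3: (25 + 19 + 11)/55 = 55/55 = 1

Summary (fraction, with percent):

explained: PC1 0.4545 (45.45%), PC2 0.3455 (34.55%), PC3 0.2 (20%);  cumulative: 0.4545, 0.8, 1


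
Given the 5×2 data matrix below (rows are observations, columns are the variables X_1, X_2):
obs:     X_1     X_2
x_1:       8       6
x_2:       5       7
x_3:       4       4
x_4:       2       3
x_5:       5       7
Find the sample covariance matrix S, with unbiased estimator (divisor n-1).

Step 1 — column means:
  mean(X_1) = (8 + 5 + 4 + 2 + 5) / 5 = 24/5 = 4.8
  mean(X_2) = (6 + 7 + 4 + 3 + 7) / 5 = 27/5 = 5.4

Step 2 — sample covariance S[i,j] = (1/(n-1)) · Σ_k (x_{k,i} - mean_i) · (x_{k,j} - mean_j), with n-1 = 4.
  S[X_1,X_1] = ((3.2)·(3.2) + (0.2)·(0.2) + (-0.8)·(-0.8) + (-2.8)·(-2.8) + (0.2)·(0.2)) / 4 = 18.8/4 = 4.7
  S[X_1,X_2] = ((3.2)·(0.6) + (0.2)·(1.6) + (-0.8)·(-1.4) + (-2.8)·(-2.4) + (0.2)·(1.6)) / 4 = 10.4/4 = 2.6
  S[X_2,X_2] = ((0.6)·(0.6) + (1.6)·(1.6) + (-1.4)·(-1.4) + (-2.4)·(-2.4) + (1.6)·(1.6)) / 4 = 13.2/4 = 3.3

S is symmetric (S[j,i] = S[i,j]). Assembling:

S = [[4.7, 2.6],
 [2.6, 3.3]]


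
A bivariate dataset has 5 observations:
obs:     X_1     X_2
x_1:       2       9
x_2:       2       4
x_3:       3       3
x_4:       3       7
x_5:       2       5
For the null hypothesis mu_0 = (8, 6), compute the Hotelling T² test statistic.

Step 1 — sample mean vector:
  mean(X_1) = (2 + 2 + 3 + 3 + 2) / 5 = 12/5 = 2.4
  mean(X_2) = (9 + 4 + 3 + 7 + 5) / 5 = 28/5 = 5.6
  x̄ = (2.4, 5.6),  deviation x̄ - mu_0 = (2.4, 5.6) - (8, 6) = (-5.6, -0.4).

Step 2 — sample covariance matrix, S[i,j] = (1/(n-1)) · Σ_k (x_{k,i} - mean_i) · (x_{k,j} - mean_j), divisor n-1 = 4:
  S[X_1,X_1] = ((-0.4)·(-0.4) + (-0.4)·(-0.4) + (0.6)·(0.6) + (0.6)·(0.6) + (-0.4)·(-0.4)) / 4 = 1.2/4 = 0.3
  S[X_1,X_2] = ((-0.4)·(3.4) + (-0.4)·(-1.6) + (0.6)·(-2.6) + (0.6)·(1.4) + (-0.4)·(-0.6)) / 4 = -1.2/4 = -0.3
  S[X_2,X_2] = ((3.4)·(3.4) + (-1.6)·(-1.6) + (-2.6)·(-2.6) + (1.4)·(1.4) + (-0.6)·(-0.6)) / 4 = 23.2/4 = 5.8
  S = [[0.3, -0.3],
 [-0.3, 5.8]].

Step 3 — invert S. det(S) = 0.3·5.8 - (-0.3)² = 1.65.
  S^{-1} = (1/det) · [[d, -b], [-b, a]] = [[3.5152, 0.1818],
 [0.1818, 0.1818]].

Step 4 — quadratic form (x̄ - mu_0)^T · S^{-1} · (x̄ - mu_0):
  S^{-1} · (x̄ - mu_0) = (-19.7576, -1.0909),
  (x̄ - mu_0)^T · [...] = (-5.6)·(-19.7576) + (-0.4)·(-1.0909) = 111.0788.

Step 5 — scale by n: T² = 5 · 111.0788 = 555.3939.

T² ≈ 555.3939


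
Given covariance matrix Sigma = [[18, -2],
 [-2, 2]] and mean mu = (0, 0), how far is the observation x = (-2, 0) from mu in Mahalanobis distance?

Step 1 — centre the observation: (x - mu) = (-2, 0).

Step 2 — invert Sigma. det(Sigma) = 18·2 - (-2)² = 32.
  Sigma^{-1} = (1/det) · [[d, -b], [-b, a]] = [[0.0625, 0.0625],
 [0.0625, 0.5625]].

Step 3 — form the quadratic (x - mu)^T · Sigma^{-1} · (x - mu):
  Sigma^{-1} · (x - mu) = (-0.125, -0.125).
  (x - mu)^T · [Sigma^{-1} · (x - mu)] = (-2)·(-0.125) + (0)·(-0.125) = 0.25.

Step 4 — take square root: d = √(0.25) ≈ 0.5.

d(x, mu) = √(0.25) ≈ 0.5


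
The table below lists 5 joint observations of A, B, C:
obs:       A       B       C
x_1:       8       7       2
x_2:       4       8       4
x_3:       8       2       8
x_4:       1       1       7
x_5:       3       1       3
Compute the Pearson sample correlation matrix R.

Step 1 — column means:
  mean(A) = (8 + 4 + 8 + 1 + 3) / 5 = 24/5 = 4.8
  mean(B) = (7 + 8 + 2 + 1 + 1) / 5 = 19/5 = 3.8
  mean(C) = (2 + 4 + 8 + 7 + 3) / 5 = 24/5 = 4.8

Step 2 — sample variances and covariances s[i,j] = (1/(n-1)) · Σ_k (x_{k,i} - mean_i) · (x_{k,j} - mean_j), with n-1 = 4:
  s[A,A] = ((3.2)·(3.2) + (-0.8)·(-0.8) + (3.2)·(3.2) + (-3.8)·(-3.8) + (-1.8)·(-1.8)) / 4 = 38.8/4 = 9.7
  s[A,B] = ((3.2)·(3.2) + (-0.8)·(4.2) + (3.2)·(-1.8) + (-3.8)·(-2.8) + (-1.8)·(-2.8)) / 4 = 16.8/4 = 4.2
  s[A,C] = ((3.2)·(-2.8) + (-0.8)·(-0.8) + (3.2)·(3.2) + (-3.8)·(2.2) + (-1.8)·(-1.8)) / 4 = -3.2/4 = -0.8
  s[B,B] = ((3.2)·(3.2) + (4.2)·(4.2) + (-1.8)·(-1.8) + (-2.8)·(-2.8) + (-2.8)·(-2.8)) / 4 = 46.8/4 = 11.7
  s[B,C] = ((3.2)·(-2.8) + (4.2)·(-0.8) + (-1.8)·(3.2) + (-2.8)·(2.2) + (-2.8)·(-1.8)) / 4 = -19.2/4 = -4.8
  s[C,C] = ((-2.8)·(-2.8) + (-0.8)·(-0.8) + (3.2)·(3.2) + (2.2)·(2.2) + (-1.8)·(-1.8)) / 4 = 26.8/4 = 6.7
  Sample standard deviations s_i = √(s[i,i]):
  s(A) = √(9.7) = 3.1145
  s(B) = √(11.7) = 3.4205
  s(C) = √(6.7) = 2.5884

Step 3 — r_{ij} = s_{ij} / (s_i · s_j):
  r[A,A] = 1 (diagonal).
  r[A,B] = 4.2 / (3.1145 · 3.4205) = 4.2 / 10.6532 = 0.3942
  r[A,C] = -0.8 / (3.1145 · 2.5884) = -0.8 / 8.0616 = -0.0992
  r[B,B] = 1 (diagonal).
  r[B,C] = -4.8 / (3.4205 · 2.5884) = -4.8 / 8.8538 = -0.5421
  r[C,C] = 1 (diagonal).

R is symmetric with unit diagonal. Assembling:

R = [[1, 0.3942, -0.0992],
 [0.3942, 1, -0.5421],
 [-0.0992, -0.5421, 1]]


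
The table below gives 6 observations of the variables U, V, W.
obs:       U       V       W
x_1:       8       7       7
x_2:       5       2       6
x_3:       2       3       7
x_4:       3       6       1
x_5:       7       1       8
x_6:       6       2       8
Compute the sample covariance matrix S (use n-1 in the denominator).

Step 1 — column means:
  mean(U) = (8 + 5 + 2 + 3 + 7 + 6) / 6 = 31/6 = 5.1667
  mean(V) = (7 + 2 + 3 + 6 + 1 + 2) / 6 = 21/6 = 3.5
  mean(W) = (7 + 6 + 7 + 1 + 8 + 8) / 6 = 37/6 = 6.1667

Step 2 — sample covariance S[i,j] = (1/(n-1)) · Σ_k (x_{k,i} - mean_i) · (x_{k,j} - mean_j), with n-1 = 5.
  S[U,U] = ((2.8333)·(2.8333) + (-0.1667)·(-0.1667) + (-3.1667)·(-3.1667) + (-2.1667)·(-2.1667) + (1.8333)·(1.8333) + (0.8333)·(0.8333)) / 5 = 26.8333/5 = 5.3667
  S[U,V] = ((2.8333)·(3.5) + (-0.1667)·(-1.5) + (-3.1667)·(-0.5) + (-2.1667)·(2.5) + (1.8333)·(-2.5) + (0.8333)·(-1.5)) / 5 = 0.5/5 = 0.1
  S[U,W] = ((2.8333)·(0.8333) + (-0.1667)·(-0.1667) + (-3.1667)·(0.8333) + (-2.1667)·(-5.1667) + (1.8333)·(1.8333) + (0.8333)·(1.8333)) / 5 = 15.8333/5 = 3.1667
  S[V,V] = ((3.5)·(3.5) + (-1.5)·(-1.5) + (-0.5)·(-0.5) + (2.5)·(2.5) + (-2.5)·(-2.5) + (-1.5)·(-1.5)) / 5 = 29.5/5 = 5.9
  S[V,W] = ((3.5)·(0.8333) + (-1.5)·(-0.1667) + (-0.5)·(0.8333) + (2.5)·(-5.1667) + (-2.5)·(1.8333) + (-1.5)·(1.8333)) / 5 = -17.5/5 = -3.5
  S[W,W] = ((0.8333)·(0.8333) + (-0.1667)·(-0.1667) + (0.8333)·(0.8333) + (-5.1667)·(-5.1667) + (1.8333)·(1.8333) + (1.8333)·(1.8333)) / 5 = 34.8333/5 = 6.9667

S is symmetric (S[j,i] = S[i,j]). Assembling:

S = [[5.3667, 0.1, 3.1667],
 [0.1, 5.9, -3.5],
 [3.1667, -3.5, 6.9667]]


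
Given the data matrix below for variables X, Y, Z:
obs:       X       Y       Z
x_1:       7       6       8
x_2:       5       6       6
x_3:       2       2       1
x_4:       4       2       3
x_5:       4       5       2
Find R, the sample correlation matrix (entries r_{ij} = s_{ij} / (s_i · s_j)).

Step 1 — column means:
  mean(X) = (7 + 5 + 2 + 4 + 4) / 5 = 22/5 = 4.4
  mean(Y) = (6 + 6 + 2 + 2 + 5) / 5 = 21/5 = 4.2
  mean(Z) = (8 + 6 + 1 + 3 + 2) / 5 = 20/5 = 4

Step 2 — sample variances and covariances s[i,j] = (1/(n-1)) · Σ_k (x_{k,i} - mean_i) · (x_{k,j} - mean_j), with n-1 = 4:
  s[X,X] = ((2.6)·(2.6) + (0.6)·(0.6) + (-2.4)·(-2.4) + (-0.4)·(-0.4) + (-0.4)·(-0.4)) / 4 = 13.2/4 = 3.3
  s[X,Y] = ((2.6)·(1.8) + (0.6)·(1.8) + (-2.4)·(-2.2) + (-0.4)·(-2.2) + (-0.4)·(0.8)) / 4 = 11.6/4 = 2.9
  s[X,Z] = ((2.6)·(4) + (0.6)·(2) + (-2.4)·(-3) + (-0.4)·(-1) + (-0.4)·(-2)) / 4 = 20/4 = 5
  s[Y,Y] = ((1.8)·(1.8) + (1.8)·(1.8) + (-2.2)·(-2.2) + (-2.2)·(-2.2) + (0.8)·(0.8)) / 4 = 16.8/4 = 4.2
  s[Y,Z] = ((1.8)·(4) + (1.8)·(2) + (-2.2)·(-3) + (-2.2)·(-1) + (0.8)·(-2)) / 4 = 18/4 = 4.5
  s[Z,Z] = ((4)·(4) + (2)·(2) + (-3)·(-3) + (-1)·(-1) + (-2)·(-2)) / 4 = 34/4 = 8.5
  Sample standard deviations s_i = √(s[i,i]):
  s(X) = √(3.3) = 1.8166
  s(Y) = √(4.2) = 2.0494
  s(Z) = √(8.5) = 2.9155

Step 3 — r_{ij} = s_{ij} / (s_i · s_j):
  r[X,X] = 1 (diagonal).
  r[X,Y] = 2.9 / (1.8166 · 2.0494) = 2.9 / 3.7229 = 0.779
  r[X,Z] = 5 / (1.8166 · 2.9155) = 5 / 5.2962 = 0.9441
  r[Y,Y] = 1 (diagonal).
  r[Y,Z] = 4.5 / (2.0494 · 2.9155) = 4.5 / 5.9749 = 0.7531
  r[Z,Z] = 1 (diagonal).

R is symmetric with unit diagonal. Assembling:

R = [[1, 0.779, 0.9441],
 [0.779, 1, 0.7531],
 [0.9441, 0.7531, 1]]


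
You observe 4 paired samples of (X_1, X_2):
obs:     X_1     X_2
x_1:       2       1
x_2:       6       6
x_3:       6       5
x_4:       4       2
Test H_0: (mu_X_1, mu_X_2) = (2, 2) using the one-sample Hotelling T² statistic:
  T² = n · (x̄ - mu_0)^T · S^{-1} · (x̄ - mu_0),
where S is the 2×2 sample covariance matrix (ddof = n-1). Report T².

Step 1 — sample mean vector:
  mean(X_1) = (2 + 6 + 6 + 4) / 4 = 18/4 = 4.5
  mean(X_2) = (1 + 6 + 5 + 2) / 4 = 14/4 = 3.5
  x̄ = (4.5, 3.5),  deviation x̄ - mu_0 = (4.5, 3.5) - (2, 2) = (2.5, 1.5).

Step 2 — sample covariance matrix, S[i,j] = (1/(n-1)) · Σ_k (x_{k,i} - mean_i) · (x_{k,j} - mean_j), divisor n-1 = 3:
  S[X_1,X_1] = ((-2.5)·(-2.5) + (1.5)·(1.5) + (1.5)·(1.5) + (-0.5)·(-0.5)) / 3 = 11/3 = 3.6667
  S[X_1,X_2] = ((-2.5)·(-2.5) + (1.5)·(2.5) + (1.5)·(1.5) + (-0.5)·(-1.5)) / 3 = 13/3 = 4.3333
  S[X_2,X_2] = ((-2.5)·(-2.5) + (2.5)·(2.5) + (1.5)·(1.5) + (-1.5)·(-1.5)) / 3 = 17/3 = 5.6667
  S = [[3.6667, 4.3333],
 [4.3333, 5.6667]].

Step 3 — invert S. det(S) = 3.6667·5.6667 - (4.3333)² = 2.
  S^{-1} = (1/det) · [[d, -b], [-b, a]] = [[2.8333, -2.1667],
 [-2.1667, 1.8333]].

Step 4 — quadratic form (x̄ - mu_0)^T · S^{-1} · (x̄ - mu_0):
  S^{-1} · (x̄ - mu_0) = (3.8333, -2.6667),
  (x̄ - mu_0)^T · [...] = (2.5)·(3.8333) + (1.5)·(-2.6667) = 5.5833.

Step 5 — scale by n: T² = 4 · 5.5833 = 22.3333.

T² ≈ 22.3333


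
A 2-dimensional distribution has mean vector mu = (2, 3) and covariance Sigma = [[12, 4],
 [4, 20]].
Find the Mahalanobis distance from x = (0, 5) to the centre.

Step 1 — centre the observation: (x - mu) = (-2, 2).

Step 2 — invert Sigma. det(Sigma) = 12·20 - (4)² = 224.
  Sigma^{-1} = (1/det) · [[d, -b], [-b, a]] = [[0.0893, -0.0179],
 [-0.0179, 0.0536]].

Step 3 — form the quadratic (x - mu)^T · Sigma^{-1} · (x - mu):
  Sigma^{-1} · (x - mu) = (-0.2143, 0.1429).
  (x - mu)^T · [Sigma^{-1} · (x - mu)] = (-2)·(-0.2143) + (2)·(0.1429) = 0.7143.

Step 4 — take square root: d = √(0.7143) ≈ 0.8452.

d(x, mu) = √(0.7143) ≈ 0.8452


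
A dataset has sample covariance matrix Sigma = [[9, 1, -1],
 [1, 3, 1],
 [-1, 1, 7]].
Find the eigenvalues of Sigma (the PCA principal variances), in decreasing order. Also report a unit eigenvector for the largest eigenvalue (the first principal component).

Step 1 — characteristic polynomial p(λ) = det(λI - Sigma) = λ³ - tr·λ² + c_1·λ - det, where tr = trace, c_1 = sum of the principal 2×2 minors, det = det(Sigma):
  tr = 9 + 3 + 7 = 19,
  c_1 = (9·3 - (1)²) + (9·7 - (-1)²) + (3·7 - (1)²) = 26 + 62 + 20 = 108,
  det = 9·(3·7 - (1)²) - (1)·((1)·7 - (1)·(-1)) + (-1)·((1)·(1) - 3·(-1)) = 9·(20) - (1)·(8) + (-1)·(4) = 168.
  So p(λ) = λ³ - 19λ² + 108λ - 168.
Step 2 — look for an integer root (rational root theorem: any rational root is an integer divisor of 168). Testing λ = 7:
  p(7) = 343 - 931 + 756 - 168 = 0  ✓
  Dividing out (λ - 7): p(λ) = (λ - 7)(λ² - 12λ + 24).
Step 3 — remaining eigenvalues from the quadratic λ² - 12λ + 24 = 0:
  Δ = 12² - 4·24 = 144 - 96 = 48,  λ = (12 ± √48)/2 = (12 ± 6.9282)/2 ≈ 9.4641 or 2.5359.
  Sorted: λ_1 = 9.4641,  λ_2 = 7,  λ_3 = 2.5359  (check: sum = 19 = tr ✓).

Step 4 — unit eigenvector for λ_1 ≈ 9.4641: v spans the null space of (Sigma - λ_1 I), whose rows are
  r_1 = (-0.4641, 1, -1),  r_2 = (1, -6.4641, 1),  r_3 = (-1, 1, -2.4641).
  v is orthogonal to every row, so take v ∝ r_1 × r_2 = ((1)·(1) - (-1)·(-6.4641), (-1)·(1) - (-0.4641)·(1), (-0.4641)·(-6.4641) - (1)·(1)) ≈ (-5.4641, -0.5359, 2).
  Rescale (multiply by -1 so the first nonzero entry is positive): u = (5.4641, 0.5359, -2).
  ||u|| = √((5.4641)² + (0.5359)² + (-2)²) = √(34.1436) ≈ 5.8433,  v_1 = u/||u|| ≈ (0.9351, 0.0917, -0.3423) (||v_1|| = 1).

λ_1 = 9.4641,  λ_2 = 7,  λ_3 = 2.5359;  v_1 ≈ (0.9351, 0.0917, -0.3423)


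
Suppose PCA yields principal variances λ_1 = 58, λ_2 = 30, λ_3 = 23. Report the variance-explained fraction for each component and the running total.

Step 1 — total variance = trace(Sigma) = Σ λ_i = 58 + 30 + 23 = 111.

Step 2 — fraction explained by component i = λ_i / Σ λ:
  PC1: 58/111 = 0.5225
  PC2: 30/111 = 0.2703
  PC3: 23/111 = 0.2072

Step 3 — cumulative fraction after k components = (λ_1 + ... + λ_k) / Σ λ:
  k = 1: 58/111 = 0.5225
  k = 2: (58 + 30)/111 = 88/111 = 0.7928
  k = 3: (58 + 30 + 23)/111 = 111/111 = 1

Summary (fraction, with percent):

explained: PC1 0.5225 (52.25%), PC2 0.2703 (27.03%), PC3 0.2072 (20.72%);  cumulative: 0.5225, 0.7928, 1


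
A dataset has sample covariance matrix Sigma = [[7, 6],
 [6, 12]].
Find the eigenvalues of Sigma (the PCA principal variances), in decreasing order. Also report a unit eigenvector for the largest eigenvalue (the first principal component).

Step 1 — characteristic polynomial of 2×2 Sigma:
  det(Sigma - λI) = λ² - trace · λ + det = 0.
  trace = 7 + 12 = 19, det = 7·12 - (6)² = 48.
Step 2 — discriminant:
  Δ = trace² - 4·det = 361 - 192 = 169.
Step 3 — eigenvalues:
  λ = (trace ± √Δ)/2 = (19 ± 13)/2,
  λ_1 = 16,  λ_2 = 3.

Step 4 — unit eigenvector for λ_1: solve (Sigma - λ_1 I)v = 0. First row:
  (7 - 16)·v_x + (6)·v_y = 0, i.e. (-9)·v_x + (6)·v_y = 0,
  so v ∝ (b, λ_1 - a) = (6, 9) = u.
  ||u|| = √((6)² + (9)²) = √(117) ≈ 10.8167,
  v_1 = u/||u|| ≈ (0.5547, 0.8321) (||v_1|| = 1).

λ_1 = 16,  λ_2 = 3;  v_1 ≈ (0.5547, 0.8321)


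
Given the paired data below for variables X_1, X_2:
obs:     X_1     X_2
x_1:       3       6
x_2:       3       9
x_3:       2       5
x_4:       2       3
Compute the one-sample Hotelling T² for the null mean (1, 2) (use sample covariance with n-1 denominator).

Step 1 — sample mean vector:
  mean(X_1) = (3 + 3 + 2 + 2) / 4 = 10/4 = 2.5
  mean(X_2) = (6 + 9 + 5 + 3) / 4 = 23/4 = 5.75
  x̄ = (2.5, 5.75),  deviation x̄ - mu_0 = (2.5, 5.75) - (1, 2) = (1.5, 3.75).

Step 2 — sample covariance matrix, S[i,j] = (1/(n-1)) · Σ_k (x_{k,i} - mean_i) · (x_{k,j} - mean_j), divisor n-1 = 3:
  S[X_1,X_1] = ((0.5)·(0.5) + (0.5)·(0.5) + (-0.5)·(-0.5) + (-0.5)·(-0.5)) / 3 = 1/3 = 0.3333
  S[X_1,X_2] = ((0.5)·(0.25) + (0.5)·(3.25) + (-0.5)·(-0.75) + (-0.5)·(-2.75)) / 3 = 3.5/3 = 1.1667
  S[X_2,X_2] = ((0.25)·(0.25) + (3.25)·(3.25) + (-0.75)·(-0.75) + (-2.75)·(-2.75)) / 3 = 18.75/3 = 6.25
  S = [[0.3333, 1.1667],
 [1.1667, 6.25]].

Step 3 — invert S. det(S) = 0.3333·6.25 - (1.1667)² = 0.7222.
  S^{-1} = (1/det) · [[d, -b], [-b, a]] = [[8.6538, -1.6154],
 [-1.6154, 0.4615]].

Step 4 — quadratic form (x̄ - mu_0)^T · S^{-1} · (x̄ - mu_0):
  S^{-1} · (x̄ - mu_0) = (6.9231, -0.6923),
  (x̄ - mu_0)^T · [...] = (1.5)·(6.9231) + (3.75)·(-0.6923) = 7.7885.

Step 5 — scale by n: T² = 4 · 7.7885 = 31.1538.

T² ≈ 31.1538


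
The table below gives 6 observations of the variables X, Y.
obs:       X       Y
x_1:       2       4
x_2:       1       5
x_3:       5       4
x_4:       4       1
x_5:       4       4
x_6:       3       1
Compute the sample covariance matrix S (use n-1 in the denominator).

Step 1 — column means:
  mean(X) = (2 + 1 + 5 + 4 + 4 + 3) / 6 = 19/6 = 3.1667
  mean(Y) = (4 + 5 + 4 + 1 + 4 + 1) / 6 = 19/6 = 3.1667

Step 2 — sample covariance S[i,j] = (1/(n-1)) · Σ_k (x_{k,i} - mean_i) · (x_{k,j} - mean_j), with n-1 = 5.
  S[X,X] = ((-1.1667)·(-1.1667) + (-2.1667)·(-2.1667) + (1.8333)·(1.8333) + (0.8333)·(0.8333) + (0.8333)·(0.8333) + (-0.1667)·(-0.1667)) / 5 = 10.8333/5 = 2.1667
  S[X,Y] = ((-1.1667)·(0.8333) + (-2.1667)·(1.8333) + (1.8333)·(0.8333) + (0.8333)·(-2.1667) + (0.8333)·(0.8333) + (-0.1667)·(-2.1667)) / 5 = -4.1667/5 = -0.8333
  S[Y,Y] = ((0.8333)·(0.8333) + (1.8333)·(1.8333) + (0.8333)·(0.8333) + (-2.1667)·(-2.1667) + (0.8333)·(0.8333) + (-2.1667)·(-2.1667)) / 5 = 14.8333/5 = 2.9667

S is symmetric (S[j,i] = S[i,j]). Assembling:

S = [[2.1667, -0.8333],
 [-0.8333, 2.9667]]


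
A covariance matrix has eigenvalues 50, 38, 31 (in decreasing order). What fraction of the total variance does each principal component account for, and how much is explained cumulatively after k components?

Step 1 — total variance = trace(Sigma) = Σ λ_i = 50 + 38 + 31 = 119.

Step 2 — fraction explained by component i = λ_i / Σ λ:
  PC1: 50/119 = 0.4202
  PC2: 38/119 = 0.3193
  PC3: 31/119 = 0.2605

Step 3 — cumulative fraction after k components = (λ_1 + ... + λ_k) / Σ λ:
  k = 1: 50/119 = 0.4202
  k = 2: (50 + 38)/119 = 88/119 = 0.7395
  k = 3: (50 + 38 + 31)/119 = 119/119 = 1

Summary (fraction, with percent):

explained: PC1 0.4202 (42.02%), PC2 0.3193 (31.93%), PC3 0.2605 (26.05%);  cumulative: 0.4202, 0.7395, 1


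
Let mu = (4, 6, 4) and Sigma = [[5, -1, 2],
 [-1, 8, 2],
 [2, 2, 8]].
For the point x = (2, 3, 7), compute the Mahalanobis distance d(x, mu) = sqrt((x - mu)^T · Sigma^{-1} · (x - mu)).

Step 1 — centre the observation: (x - mu) = (-2, -3, 3).

Step 2 — invert Sigma (cofactor / det for 3×3, or solve directly):
  Sigma^{-1} = [[0.2381, 0.0476, -0.0714],
 [0.0476, 0.1429, -0.0476],
 [-0.0714, -0.0476, 0.1548]].

Step 3 — form the quadratic (x - mu)^T · Sigma^{-1} · (x - mu):
  Sigma^{-1} · (x - mu) = (-0.8333, -0.6667, 0.75).
  (x - mu)^T · [Sigma^{-1} · (x - mu)] = (-2)·(-0.8333) + (-3)·(-0.6667) + (3)·(0.75) = 5.9167.

Step 4 — take square root: d = √(5.9167) ≈ 2.4324.

d(x, mu) = √(5.9167) ≈ 2.4324


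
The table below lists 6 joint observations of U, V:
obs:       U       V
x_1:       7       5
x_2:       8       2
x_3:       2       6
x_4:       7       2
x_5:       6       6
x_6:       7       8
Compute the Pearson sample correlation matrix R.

Step 1 — column means:
  mean(U) = (7 + 8 + 2 + 7 + 6 + 7) / 6 = 37/6 = 6.1667
  mean(V) = (5 + 2 + 6 + 2 + 6 + 8) / 6 = 29/6 = 4.8333

Step 2 — sample variances and covariances s[i,j] = (1/(n-1)) · Σ_k (x_{k,i} - mean_i) · (x_{k,j} - mean_j), with n-1 = 5:
  s[U,U] = ((0.8333)·(0.8333) + (1.8333)·(1.8333) + (-4.1667)·(-4.1667) + (0.8333)·(0.8333) + (-0.1667)·(-0.1667) + (0.8333)·(0.8333)) / 5 = 22.8333/5 = 4.5667
  s[U,V] = ((0.8333)·(0.1667) + (1.8333)·(-2.8333) + (-4.1667)·(1.1667) + (0.8333)·(-2.8333) + (-0.1667)·(1.1667) + (0.8333)·(3.1667)) / 5 = -9.8333/5 = -1.9667
  s[V,V] = ((0.1667)·(0.1667) + (-2.8333)·(-2.8333) + (1.1667)·(1.1667) + (-2.8333)·(-2.8333) + (1.1667)·(1.1667) + (3.1667)·(3.1667)) / 5 = 28.8333/5 = 5.7667
  Sample standard deviations s_i = √(s[i,i]):
  s(U) = √(4.5667) = 2.137
  s(V) = √(5.7667) = 2.4014

Step 3 — r_{ij} = s_{ij} / (s_i · s_j):
  r[U,U] = 1 (diagonal).
  r[U,V] = -1.9667 / (2.137 · 2.4014) = -1.9667 / 5.1317 = -0.3832
  r[V,V] = 1 (diagonal).

R is symmetric with unit diagonal. Assembling:

R = [[1, -0.3832],
 [-0.3832, 1]]


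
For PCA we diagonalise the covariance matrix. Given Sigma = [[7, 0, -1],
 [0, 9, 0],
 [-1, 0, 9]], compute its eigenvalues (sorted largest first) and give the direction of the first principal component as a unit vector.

Step 1 — characteristic polynomial p(λ) = det(λI - Sigma) = λ³ - tr·λ² + c_1·λ - det, where tr = trace, c_1 = sum of the principal 2×2 minors, det = det(Sigma):
  tr = 7 + 9 + 9 = 25,
  c_1 = (7·9 - (0)²) + (7·9 - (-1)²) + (9·9 - (0)²) = 63 + 62 + 81 = 206,
  det = 7·(9·9 - (0)²) - (0)·((0)·9 - (0)·(-1)) + (-1)·((0)·(0) - 9·(-1)) = 7·(81) - (0)·(0) + (-1)·(9) = 558.
  So p(λ) = λ³ - 25λ² + 206λ - 558.
Step 2 — look for an integer root (rational root theorem: any rational root is an integer divisor of 558). Testing λ = 9:
  p(9) = 729 - 2025 + 1854 - 558 = 0  ✓
  Dividing out (λ - 9): p(λ) = (λ - 9)(λ² - 16λ + 62).
Step 3 — remaining eigenvalues from the quadratic λ² - 16λ + 62 = 0:
  Δ = 16² - 4·62 = 256 - 248 = 8,  λ = (16 ± √8)/2 = (16 ± 2.8284)/2 ≈ 9.4142 or 6.5858.
  Sorted: λ_1 = 9.4142,  λ_2 = 9,  λ_3 = 6.5858  (check: sum = 25 = tr ✓).

Step 4 — unit eigenvector for λ_1 ≈ 9.4142: v spans the null space of (Sigma - λ_1 I), whose rows are
  r_1 = (-2.4142, 0, -1),  r_2 = (0, -0.4142, 0),  r_3 = (-1, 0, -0.4142).
  v is orthogonal to every row, so take v ∝ r_1 × r_2 = ((0)·(0) - (-1)·(-0.4142), (-1)·(0) - (-2.4142)·(0), (-2.4142)·(-0.4142) - (0)·(0)) ≈ (-0.4142, 0, 1).
  Rescale (multiply by -1 so the first nonzero entry is positive): u = (0.4142, 0, -1).
  ||u|| = √((0.4142)² + (0)² + (-1)²) = √(1.1716) ≈ 1.0824,  v_1 = u/||u|| ≈ (0.3827, 0, -0.9239) (||v_1|| = 1).

λ_1 = 9.4142,  λ_2 = 9,  λ_3 = 6.5858;  v_1 ≈ (0.3827, 0, -0.9239)


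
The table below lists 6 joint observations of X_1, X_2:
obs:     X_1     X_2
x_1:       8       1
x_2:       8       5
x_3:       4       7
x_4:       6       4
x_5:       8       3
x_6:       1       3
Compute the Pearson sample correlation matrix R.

Step 1 — column means:
  mean(X_1) = (8 + 8 + 4 + 6 + 8 + 1) / 6 = 35/6 = 5.8333
  mean(X_2) = (1 + 5 + 7 + 4 + 3 + 3) / 6 = 23/6 = 3.8333

Step 2 — sample variances and covariances s[i,j] = (1/(n-1)) · Σ_k (x_{k,i} - mean_i) · (x_{k,j} - mean_j), with n-1 = 5:
  s[X_1,X_1] = ((2.1667)·(2.1667) + (2.1667)·(2.1667) + (-1.8333)·(-1.8333) + (0.1667)·(0.1667) + (2.1667)·(2.1667) + (-4.8333)·(-4.8333)) / 5 = 40.8333/5 = 8.1667
  s[X_1,X_2] = ((2.1667)·(-2.8333) + (2.1667)·(1.1667) + (-1.8333)·(3.1667) + (0.1667)·(0.1667) + (2.1667)·(-0.8333) + (-4.8333)·(-0.8333)) / 5 = -7.1667/5 = -1.4333
  s[X_2,X_2] = ((-2.8333)·(-2.8333) + (1.1667)·(1.1667) + (3.1667)·(3.1667) + (0.1667)·(0.1667) + (-0.8333)·(-0.8333) + (-0.8333)·(-0.8333)) / 5 = 20.8333/5 = 4.1667
  Sample standard deviations s_i = √(s[i,i]):
  s(X_1) = √(8.1667) = 2.8577
  s(X_2) = √(4.1667) = 2.0412

Step 3 — r_{ij} = s_{ij} / (s_i · s_j):
  r[X_1,X_1] = 1 (diagonal).
  r[X_1,X_2] = -1.4333 / (2.8577 · 2.0412) = -1.4333 / 5.8333 = -0.2457
  r[X_2,X_2] = 1 (diagonal).

R is symmetric with unit diagonal. Assembling:

R = [[1, -0.2457],
 [-0.2457, 1]]


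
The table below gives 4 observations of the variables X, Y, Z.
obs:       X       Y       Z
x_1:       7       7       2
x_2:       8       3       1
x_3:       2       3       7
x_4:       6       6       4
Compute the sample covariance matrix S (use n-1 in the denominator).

Step 1 — column means:
  mean(X) = (7 + 8 + 2 + 6) / 4 = 23/4 = 5.75
  mean(Y) = (7 + 3 + 3 + 6) / 4 = 19/4 = 4.75
  mean(Z) = (2 + 1 + 7 + 4) / 4 = 14/4 = 3.5

Step 2 — sample covariance S[i,j] = (1/(n-1)) · Σ_k (x_{k,i} - mean_i) · (x_{k,j} - mean_j), with n-1 = 3.
  S[X,X] = ((1.25)·(1.25) + (2.25)·(2.25) + (-3.75)·(-3.75) + (0.25)·(0.25)) / 3 = 20.75/3 = 6.9167
  S[X,Y] = ((1.25)·(2.25) + (2.25)·(-1.75) + (-3.75)·(-1.75) + (0.25)·(1.25)) / 3 = 5.75/3 = 1.9167
  S[X,Z] = ((1.25)·(-1.5) + (2.25)·(-2.5) + (-3.75)·(3.5) + (0.25)·(0.5)) / 3 = -20.5/3 = -6.8333
  S[Y,Y] = ((2.25)·(2.25) + (-1.75)·(-1.75) + (-1.75)·(-1.75) + (1.25)·(1.25)) / 3 = 12.75/3 = 4.25
  S[Y,Z] = ((2.25)·(-1.5) + (-1.75)·(-2.5) + (-1.75)·(3.5) + (1.25)·(0.5)) / 3 = -4.5/3 = -1.5
  S[Z,Z] = ((-1.5)·(-1.5) + (-2.5)·(-2.5) + (3.5)·(3.5) + (0.5)·(0.5)) / 3 = 21/3 = 7

S is symmetric (S[j,i] = S[i,j]). Assembling:

S = [[6.9167, 1.9167, -6.8333],
 [1.9167, 4.25, -1.5],
 [-6.8333, -1.5, 7]]


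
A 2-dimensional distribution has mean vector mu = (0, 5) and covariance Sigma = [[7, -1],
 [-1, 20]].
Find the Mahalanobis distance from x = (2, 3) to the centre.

Step 1 — centre the observation: (x - mu) = (2, -2).

Step 2 — invert Sigma. det(Sigma) = 7·20 - (-1)² = 139.
  Sigma^{-1} = (1/det) · [[d, -b], [-b, a]] = [[0.1439, 0.0072],
 [0.0072, 0.0504]].

Step 3 — form the quadratic (x - mu)^T · Sigma^{-1} · (x - mu):
  Sigma^{-1} · (x - mu) = (0.2734, -0.0863).
  (x - mu)^T · [Sigma^{-1} · (x - mu)] = (2)·(0.2734) + (-2)·(-0.0863) = 0.7194.

Step 4 — take square root: d = √(0.7194) ≈ 0.8482.

d(x, mu) = √(0.7194) ≈ 0.8482


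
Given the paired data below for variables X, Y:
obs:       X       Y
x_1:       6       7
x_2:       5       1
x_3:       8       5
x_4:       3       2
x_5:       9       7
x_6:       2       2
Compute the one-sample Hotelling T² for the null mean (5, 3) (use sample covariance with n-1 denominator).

Step 1 — sample mean vector:
  mean(X) = (6 + 5 + 8 + 3 + 9 + 2) / 6 = 33/6 = 5.5
  mean(Y) = (7 + 1 + 5 + 2 + 7 + 2) / 6 = 24/6 = 4
  x̄ = (5.5, 4),  deviation x̄ - mu_0 = (5.5, 4) - (5, 3) = (0.5, 1).

Step 2 — sample covariance matrix, S[i,j] = (1/(n-1)) · Σ_k (x_{k,i} - mean_i) · (x_{k,j} - mean_j), divisor n-1 = 5:
  S[X,X] = ((0.5)·(0.5) + (-0.5)·(-0.5) + (2.5)·(2.5) + (-2.5)·(-2.5) + (3.5)·(3.5) + (-3.5)·(-3.5)) / 5 = 37.5/5 = 7.5
  S[X,Y] = ((0.5)·(3) + (-0.5)·(-3) + (2.5)·(1) + (-2.5)·(-2) + (3.5)·(3) + (-3.5)·(-2)) / 5 = 28/5 = 5.6
  S[Y,Y] = ((3)·(3) + (-3)·(-3) + (1)·(1) + (-2)·(-2) + (3)·(3) + (-2)·(-2)) / 5 = 36/5 = 7.2
  S = [[7.5, 5.6],
 [5.6, 7.2]].

Step 3 — invert S. det(S) = 7.5·7.2 - (5.6)² = 22.64.
  S^{-1} = (1/det) · [[d, -b], [-b, a]] = [[0.318, -0.2473],
 [-0.2473, 0.3313]].

Step 4 — quadratic form (x̄ - mu_0)^T · S^{-1} · (x̄ - mu_0):
  S^{-1} · (x̄ - mu_0) = (-0.0883, 0.2076),
  (x̄ - mu_0)^T · [...] = (0.5)·(-0.0883) + (1)·(0.2076) = 0.1634.

Step 5 — scale by n: T² = 6 · 0.1634 = 0.9806.

T² ≈ 0.9806


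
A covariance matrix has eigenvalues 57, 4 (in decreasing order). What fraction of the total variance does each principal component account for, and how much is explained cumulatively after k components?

Step 1 — total variance = trace(Sigma) = Σ λ_i = 57 + 4 = 61.

Step 2 — fraction explained by component i = λ_i / Σ λ:
  PC1: 57/61 = 0.9344
  PC2: 4/61 = 0.0656

Step 3 — cumulative fraction after k components = (λ_1 + ... + λ_k) / Σ λ:
  k = 1: 57/61 = 0.9344
  k = 2: (57 + 4)/61 = 61/61 = 1

Summary (fraction, with percent):

explained: PC1 0.9344 (93.44%), PC2 0.0656 (6.56%);  cumulative: 0.9344, 1


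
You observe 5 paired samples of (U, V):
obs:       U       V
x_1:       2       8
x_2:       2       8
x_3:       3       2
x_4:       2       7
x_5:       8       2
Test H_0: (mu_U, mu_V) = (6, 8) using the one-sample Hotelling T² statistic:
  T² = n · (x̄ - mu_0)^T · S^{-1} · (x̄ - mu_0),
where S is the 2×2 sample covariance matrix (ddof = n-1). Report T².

Step 1 — sample mean vector:
  mean(U) = (2 + 2 + 3 + 2 + 8) / 5 = 17/5 = 3.4
  mean(V) = (8 + 8 + 2 + 7 + 2) / 5 = 27/5 = 5.4
  x̄ = (3.4, 5.4),  deviation x̄ - mu_0 = (3.4, 5.4) - (6, 8) = (-2.6, -2.6).

Step 2 — sample covariance matrix, S[i,j] = (1/(n-1)) · Σ_k (x_{k,i} - mean_i) · (x_{k,j} - mean_j), divisor n-1 = 4:
  S[U,U] = ((-1.4)·(-1.4) + (-1.4)·(-1.4) + (-0.4)·(-0.4) + (-1.4)·(-1.4) + (4.6)·(4.6)) / 4 = 27.2/4 = 6.8
  S[U,V] = ((-1.4)·(2.6) + (-1.4)·(2.6) + (-0.4)·(-3.4) + (-1.4)·(1.6) + (4.6)·(-3.4)) / 4 = -23.8/4 = -5.95
  S[V,V] = ((2.6)·(2.6) + (2.6)·(2.6) + (-3.4)·(-3.4) + (1.6)·(1.6) + (-3.4)·(-3.4)) / 4 = 39.2/4 = 9.8
  S = [[6.8, -5.95],
 [-5.95, 9.8]].

Step 3 — invert S. det(S) = 6.8·9.8 - (-5.95)² = 31.2375.
  S^{-1} = (1/det) · [[d, -b], [-b, a]] = [[0.3137, 0.1905],
 [0.1905, 0.2177]].

Step 4 — quadratic form (x̄ - mu_0)^T · S^{-1} · (x̄ - mu_0):
  S^{-1} · (x̄ - mu_0) = (-1.3109, -1.0612),
  (x̄ - mu_0)^T · [...] = (-2.6)·(-1.3109) + (-2.6)·(-1.0612) = 6.1676.

Step 5 — scale by n: T² = 5 · 6.1676 = 30.8379.

T² ≈ 30.8379


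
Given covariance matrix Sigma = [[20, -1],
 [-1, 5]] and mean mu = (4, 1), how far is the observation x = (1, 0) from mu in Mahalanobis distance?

Step 1 — centre the observation: (x - mu) = (-3, -1).

Step 2 — invert Sigma. det(Sigma) = 20·5 - (-1)² = 99.
  Sigma^{-1} = (1/det) · [[d, -b], [-b, a]] = [[0.0505, 0.0101],
 [0.0101, 0.202]].

Step 3 — form the quadratic (x - mu)^T · Sigma^{-1} · (x - mu):
  Sigma^{-1} · (x - mu) = (-0.1616, -0.2323).
  (x - mu)^T · [Sigma^{-1} · (x - mu)] = (-3)·(-0.1616) + (-1)·(-0.2323) = 0.7172.

Step 4 — take square root: d = √(0.7172) ≈ 0.8469.

d(x, mu) = √(0.7172) ≈ 0.8469


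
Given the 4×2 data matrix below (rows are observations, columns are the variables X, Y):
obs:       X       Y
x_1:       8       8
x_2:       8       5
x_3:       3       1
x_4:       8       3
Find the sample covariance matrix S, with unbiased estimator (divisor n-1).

Step 1 — column means:
  mean(X) = (8 + 8 + 3 + 8) / 4 = 27/4 = 6.75
  mean(Y) = (8 + 5 + 1 + 3) / 4 = 17/4 = 4.25

Step 2 — sample covariance S[i,j] = (1/(n-1)) · Σ_k (x_{k,i} - mean_i) · (x_{k,j} - mean_j), with n-1 = 3.
  S[X,X] = ((1.25)·(1.25) + (1.25)·(1.25) + (-3.75)·(-3.75) + (1.25)·(1.25)) / 3 = 18.75/3 = 6.25
  S[X,Y] = ((1.25)·(3.75) + (1.25)·(0.75) + (-3.75)·(-3.25) + (1.25)·(-1.25)) / 3 = 16.25/3 = 5.4167
  S[Y,Y] = ((3.75)·(3.75) + (0.75)·(0.75) + (-3.25)·(-3.25) + (-1.25)·(-1.25)) / 3 = 26.75/3 = 8.9167

S is symmetric (S[j,i] = S[i,j]). Assembling:

S = [[6.25, 5.4167],
 [5.4167, 8.9167]]


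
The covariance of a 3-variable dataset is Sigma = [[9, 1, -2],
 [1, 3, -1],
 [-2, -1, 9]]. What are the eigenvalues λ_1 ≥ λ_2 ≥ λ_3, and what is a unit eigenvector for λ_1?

Step 1 — characteristic polynomial p(λ) = det(λI - Sigma) = λ³ - tr·λ² + c_1·λ - det, where tr = trace, c_1 = sum of the principal 2×2 minors, det = det(Sigma):
  tr = 9 + 3 + 9 = 21,
  c_1 = (9·3 - (1)²) + (9·9 - (-2)²) + (3·9 - (-1)²) = 26 + 77 + 26 = 129,
  det = 9·(3·9 - (-1)²) - (1)·((1)·9 - (-1)·(-2)) + (-2)·((1)·(-1) - 3·(-2)) = 9·(26) - (1)·(7) + (-2)·(5) = 217.
  So p(λ) = λ³ - 21λ² + 129λ - 217.
Step 2 — look for an integer root (rational root theorem: any rational root is an integer divisor of 217). Testing λ = 7:
  p(7) = 343 - 1029 + 903 - 217 = 0  ✓
  Dividing out (λ - 7): p(λ) = (λ - 7)(λ² - 14λ + 31).
Step 3 — remaining eigenvalues from the quadratic λ² - 14λ + 31 = 0:
  Δ = 14² - 4·31 = 196 - 124 = 72,  λ = (14 ± √72)/2 = (14 ± 8.4853)/2 ≈ 11.2426 or 2.7574.
  Sorted: λ_1 = 11.2426,  λ_2 = 7,  λ_3 = 2.7574  (check: sum = 21 = tr ✓).

Step 4 — unit eigenvector for λ_1 ≈ 11.2426: v spans the null space of (Sigma - λ_1 I), whose rows are
  r_1 = (-2.2426, 1, -2),  r_2 = (1, -8.2426, -1),  r_3 = (-2, -1, -2.2426).
  v is orthogonal to every row, so take v ∝ r_1 × r_2 = ((1)·(-1) - (-2)·(-8.2426), (-2)·(1) - (-2.2426)·(-1), (-2.2426)·(-8.2426) - (1)·(1)) ≈ (-17.4853, -4.2426, 17.4853).
  Rescale (multiply by -1 so the first nonzero entry is positive): u = (17.4853, 4.2426, -17.4853).
  ||u|| = √((17.4853)² + (4.2426)² + (-17.4853)²) = √(629.4701) ≈ 25.0892,  v_1 = u/||u|| ≈ (0.6969, 0.1691, -0.6969) (||v_1|| = 1).

λ_1 = 11.2426,  λ_2 = 7,  λ_3 = 2.7574;  v_1 ≈ (0.6969, 0.1691, -0.6969)


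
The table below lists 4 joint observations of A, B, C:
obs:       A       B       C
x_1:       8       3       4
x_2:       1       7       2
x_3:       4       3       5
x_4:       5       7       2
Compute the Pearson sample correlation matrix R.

Step 1 — column means:
  mean(A) = (8 + 1 + 4 + 5) / 4 = 18/4 = 4.5
  mean(B) = (3 + 7 + 3 + 7) / 4 = 20/4 = 5
  mean(C) = (4 + 2 + 5 + 2) / 4 = 13/4 = 3.25

Step 2 — sample variances and covariances s[i,j] = (1/(n-1)) · Σ_k (x_{k,i} - mean_i) · (x_{k,j} - mean_j), with n-1 = 3:
  s[A,A] = ((3.5)·(3.5) + (-3.5)·(-3.5) + (-0.5)·(-0.5) + (0.5)·(0.5)) / 3 = 25/3 = 8.3333
  s[A,B] = ((3.5)·(-2) + (-3.5)·(2) + (-0.5)·(-2) + (0.5)·(2)) / 3 = -12/3 = -4
  s[A,C] = ((3.5)·(0.75) + (-3.5)·(-1.25) + (-0.5)·(1.75) + (0.5)·(-1.25)) / 3 = 5.5/3 = 1.8333
  s[B,B] = ((-2)·(-2) + (2)·(2) + (-2)·(-2) + (2)·(2)) / 3 = 16/3 = 5.3333
  s[B,C] = ((-2)·(0.75) + (2)·(-1.25) + (-2)·(1.75) + (2)·(-1.25)) / 3 = -10/3 = -3.3333
  s[C,C] = ((0.75)·(0.75) + (-1.25)·(-1.25) + (1.75)·(1.75) + (-1.25)·(-1.25)) / 3 = 6.75/3 = 2.25
  Sample standard deviations s_i = √(s[i,i]):
  s(A) = √(8.3333) = 2.8868
  s(B) = √(5.3333) = 2.3094
  s(C) = √(2.25) = 1.5

Step 3 — r_{ij} = s_{ij} / (s_i · s_j):
  r[A,A] = 1 (diagonal).
  r[A,B] = -4 / (2.8868 · 2.3094) = -4 / 6.6667 = -0.6
  r[A,C] = 1.8333 / (2.8868 · 1.5) = 1.8333 / 4.3301 = 0.4234
  r[B,B] = 1 (diagonal).
  r[B,C] = -3.3333 / (2.3094 · 1.5) = -3.3333 / 3.4641 = -0.9623
  r[C,C] = 1 (diagonal).

R is symmetric with unit diagonal. Assembling:

R = [[1, -0.6, 0.4234],
 [-0.6, 1, -0.9623],
 [0.4234, -0.9623, 1]]


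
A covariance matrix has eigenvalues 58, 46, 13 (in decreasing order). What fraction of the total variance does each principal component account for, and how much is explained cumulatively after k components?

Step 1 — total variance = trace(Sigma) = Σ λ_i = 58 + 46 + 13 = 117.

Step 2 — fraction explained by component i = λ_i / Σ λ:
  PC1: 58/117 = 0.4957
  PC2: 46/117 = 0.3932
  PC3: 13/117 = 0.1111

Step 3 — cumulative fraction after k components = (λ_1 + ... + λ_k) / Σ λ:
  k = 1: 58/117 = 0.4957
  k = 2: (58 + 46)/117 = 104/117 = 0.8889
  k = 3: (58 + 46 + 13)/117 = 117/117 = 1

Summary (fraction, with percent):

explained: PC1 0.4957 (49.57%), PC2 0.3932 (39.32%), PC3 0.1111 (11.11%);  cumulative: 0.4957, 0.8889, 1


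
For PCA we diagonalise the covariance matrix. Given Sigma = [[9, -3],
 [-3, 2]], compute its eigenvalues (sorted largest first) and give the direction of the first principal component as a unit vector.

Step 1 — characteristic polynomial of 2×2 Sigma:
  det(Sigma - λI) = λ² - trace · λ + det = 0.
  trace = 9 + 2 = 11, det = 9·2 - (-3)² = 9.
Step 2 — discriminant:
  Δ = trace² - 4·det = 121 - 36 = 85.
Step 3 — eigenvalues:
  λ = (trace ± √Δ)/2 = (11 ± 9.2195)/2,
  λ_1 = 10.1098,  λ_2 = 0.8902.

Step 4 — unit eigenvector for λ_1: solve (Sigma - λ_1 I)v = 0. First row:
  (9 - 10.1098)·v_x + (-3)·v_y = 0, i.e. (-1.1098)·v_x + (-3)·v_y = 0,
  so v ∝ (b, λ_1 - a) = (-3, 1.1098); multiply by -1 so the first entry is positive: u = (3, -1.1098).
  ||u|| = √((3)² + (-1.1098)²) = √(10.2316) ≈ 3.1987,
  v_1 = u/||u|| ≈ (0.9379, -0.3469) (||v_1|| = 1).

λ_1 = 10.1098,  λ_2 = 0.8902;  v_1 ≈ (0.9379, -0.3469)


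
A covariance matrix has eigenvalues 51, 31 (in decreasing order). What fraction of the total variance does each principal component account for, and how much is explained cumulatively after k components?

Step 1 — total variance = trace(Sigma) = Σ λ_i = 51 + 31 = 82.

Step 2 — fraction explained by component i = λ_i / Σ λ:
  PC1: 51/82 = 0.622
  PC2: 31/82 = 0.378

Step 3 — cumulative fraction after k components = (λ_1 + ... + λ_k) / Σ λ:
  k = 1: 51/82 = 0.622
  k = 2: (51 + 31)/82 = 82/82 = 1

Summary (fraction, with percent):

explained: PC1 0.622 (62.2%), PC2 0.378 (37.8%);  cumulative: 0.622, 1


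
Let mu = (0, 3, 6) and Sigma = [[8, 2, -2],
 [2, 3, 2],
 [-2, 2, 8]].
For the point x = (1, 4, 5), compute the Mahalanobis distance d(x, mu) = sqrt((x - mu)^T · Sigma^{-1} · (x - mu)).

Step 1 — centre the observation: (x - mu) = (1, 1, -1).

Step 2 — invert Sigma (cofactor / det for 3×3, or solve directly):
  Sigma^{-1} = [[0.2, -0.2, 0.1],
 [-0.2, 0.6, -0.2],
 [0.1, -0.2, 0.2]].

Step 3 — form the quadratic (x - mu)^T · Sigma^{-1} · (x - mu):
  Sigma^{-1} · (x - mu) = (-0.1, 0.6, -0.3).
  (x - mu)^T · [Sigma^{-1} · (x - mu)] = (1)·(-0.1) + (1)·(0.6) + (-1)·(-0.3) = 0.8.

Step 4 — take square root: d = √(0.8) ≈ 0.8944.

d(x, mu) = √(0.8) ≈ 0.8944


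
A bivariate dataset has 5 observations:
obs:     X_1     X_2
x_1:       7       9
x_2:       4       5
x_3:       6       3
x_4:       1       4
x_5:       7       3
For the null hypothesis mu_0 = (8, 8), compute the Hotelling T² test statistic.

Step 1 — sample mean vector:
  mean(X_1) = (7 + 4 + 6 + 1 + 7) / 5 = 25/5 = 5
  mean(X_2) = (9 + 5 + 3 + 4 + 3) / 5 = 24/5 = 4.8
  x̄ = (5, 4.8),  deviation x̄ - mu_0 = (5, 4.8) - (8, 8) = (-3, -3.2).

Step 2 — sample covariance matrix, S[i,j] = (1/(n-1)) · Σ_k (x_{k,i} - mean_i) · (x_{k,j} - mean_j), divisor n-1 = 4:
  S[X_1,X_1] = ((2)·(2) + (-1)·(-1) + (1)·(1) + (-4)·(-4) + (2)·(2)) / 4 = 26/4 = 6.5
  S[X_1,X_2] = ((2)·(4.2) + (-1)·(0.2) + (1)·(-1.8) + (-4)·(-0.8) + (2)·(-1.8)) / 4 = 6/4 = 1.5
  S[X_2,X_2] = ((4.2)·(4.2) + (0.2)·(0.2) + (-1.8)·(-1.8) + (-0.8)·(-0.8) + (-1.8)·(-1.8)) / 4 = 24.8/4 = 6.2
  S = [[6.5, 1.5],
 [1.5, 6.2]].

Step 3 — invert S. det(S) = 6.5·6.2 - (1.5)² = 38.05.
  S^{-1} = (1/det) · [[d, -b], [-b, a]] = [[0.1629, -0.0394],
 [-0.0394, 0.1708]].

Step 4 — quadratic form (x̄ - mu_0)^T · S^{-1} · (x̄ - mu_0):
  S^{-1} · (x̄ - mu_0) = (-0.3627, -0.4284),
  (x̄ - mu_0)^T · [...] = (-3)·(-0.3627) + (-3.2)·(-0.4284) = 2.4589.

Step 5 — scale by n: T² = 5 · 2.4589 = 12.2943.

T² ≈ 12.2943


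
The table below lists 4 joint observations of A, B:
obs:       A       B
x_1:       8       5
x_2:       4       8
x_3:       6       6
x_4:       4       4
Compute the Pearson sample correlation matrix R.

Step 1 — column means:
  mean(A) = (8 + 4 + 6 + 4) / 4 = 22/4 = 5.5
  mean(B) = (5 + 8 + 6 + 4) / 4 = 23/4 = 5.75

Step 2 — sample variances and covariances s[i,j] = (1/(n-1)) · Σ_k (x_{k,i} - mean_i) · (x_{k,j} - mean_j), with n-1 = 3:
  s[A,A] = ((2.5)·(2.5) + (-1.5)·(-1.5) + (0.5)·(0.5) + (-1.5)·(-1.5)) / 3 = 11/3 = 3.6667
  s[A,B] = ((2.5)·(-0.75) + (-1.5)·(2.25) + (0.5)·(0.25) + (-1.5)·(-1.75)) / 3 = -2.5/3 = -0.8333
  s[B,B] = ((-0.75)·(-0.75) + (2.25)·(2.25) + (0.25)·(0.25) + (-1.75)·(-1.75)) / 3 = 8.75/3 = 2.9167
  Sample standard deviations s_i = √(s[i,i]):
  s(A) = √(3.6667) = 1.9149
  s(B) = √(2.9167) = 1.7078

Step 3 — r_{ij} = s_{ij} / (s_i · s_j):
  r[A,A] = 1 (diagonal).
  r[A,B] = -0.8333 / (1.9149 · 1.7078) = -0.8333 / 3.2702 = -0.2548
  r[B,B] = 1 (diagonal).

R is symmetric with unit diagonal. Assembling:

R = [[1, -0.2548],
 [-0.2548, 1]]


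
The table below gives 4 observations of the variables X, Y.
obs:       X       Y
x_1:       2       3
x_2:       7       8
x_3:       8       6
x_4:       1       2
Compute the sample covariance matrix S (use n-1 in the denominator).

Step 1 — column means:
  mean(X) = (2 + 7 + 8 + 1) / 4 = 18/4 = 4.5
  mean(Y) = (3 + 8 + 6 + 2) / 4 = 19/4 = 4.75

Step 2 — sample covariance S[i,j] = (1/(n-1)) · Σ_k (x_{k,i} - mean_i) · (x_{k,j} - mean_j), with n-1 = 3.
  S[X,X] = ((-2.5)·(-2.5) + (2.5)·(2.5) + (3.5)·(3.5) + (-3.5)·(-3.5)) / 3 = 37/3 = 12.3333
  S[X,Y] = ((-2.5)·(-1.75) + (2.5)·(3.25) + (3.5)·(1.25) + (-3.5)·(-2.75)) / 3 = 26.5/3 = 8.8333
  S[Y,Y] = ((-1.75)·(-1.75) + (3.25)·(3.25) + (1.25)·(1.25) + (-2.75)·(-2.75)) / 3 = 22.75/3 = 7.5833

S is symmetric (S[j,i] = S[i,j]). Assembling:

S = [[12.3333, 8.8333],
 [8.8333, 7.5833]]


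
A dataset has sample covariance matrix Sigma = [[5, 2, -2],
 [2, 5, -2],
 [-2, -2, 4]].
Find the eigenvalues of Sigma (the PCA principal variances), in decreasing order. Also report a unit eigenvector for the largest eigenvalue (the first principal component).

Step 1 — characteristic polynomial p(λ) = det(λI - Sigma) = λ³ - tr·λ² + c_1·λ - det, where tr = trace, c_1 = sum of the principal 2×2 minors, det = det(Sigma):
  tr = 5 + 5 + 4 = 14,
  c_1 = (5·5 - (2)²) + (5·4 - (-2)²) + (5·4 - (-2)²) = 21 + 16 + 16 = 53,
  det = 5·(5·4 - (-2)²) - (2)·((2)·4 - (-2)·(-2)) + (-2)·((2)·(-2) - 5·(-2)) = 5·(16) - (2)·(4) + (-2)·(6) = 60.
  So p(λ) = λ³ - 14λ² + 53λ - 60.
Step 2 — look for an integer root (rational root theorem: any rational root is an integer divisor of 60). Testing λ = 3:
  p(3) = 27 - 126 + 159 - 60 = 0  ✓
  Dividing out (λ - 3): p(λ) = (λ - 3)(λ² - 11λ + 20).
Step 3 — remaining eigenvalues from the quadratic λ² - 11λ + 20 = 0:
  Δ = 11² - 4·20 = 121 - 80 = 41,  λ = (11 ± √41)/2 = (11 ± 6.4031)/2 ≈ 8.7016 or 2.2984.
  Sorted: λ_1 = 8.7016,  λ_2 = 3,  λ_3 = 2.2984  (check: sum = 14 = tr ✓).

Step 4 — unit eigenvector for λ_1 ≈ 8.7016: v spans the null space of (Sigma - λ_1 I), whose rows are
  r_1 = (-3.7016, 2, -2),  r_2 = (2, -3.7016, -2),  r_3 = (-2, -2, -4.7016).
  v is orthogonal to every row, so take v ∝ r_1 × r_2 = ((2)·(-2) - (-2)·(-3.7016), (-2)·(2) - (-3.7016)·(-2), (-3.7016)·(-3.7016) - (2)·(2)) ≈ (-11.4031, -11.4031, 9.7016).
  Rescale (multiply by -1 so the first nonzero entry is positive): u = (11.4031, 11.4031, -9.7016).
  ||u|| = √((11.4031)² + (11.4031)² + (-9.7016)²) = √(354.1828) ≈ 18.8197,  v_1 = u/||u|| ≈ (0.6059, 0.6059, -0.5155) (||v_1|| = 1).

λ_1 = 8.7016,  λ_2 = 3,  λ_3 = 2.2984;  v_1 ≈ (0.6059, 0.6059, -0.5155)
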